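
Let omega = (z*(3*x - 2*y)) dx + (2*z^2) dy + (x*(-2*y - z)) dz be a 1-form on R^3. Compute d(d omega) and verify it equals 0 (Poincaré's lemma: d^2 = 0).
d(d omega) = 0

Step 1: d omega = sum_{i<j} (∂f_j/∂x_i - ∂f_i/∂x_j) dx_i ∧ dx_j:
  coeff of dx ∧ dy: 2*z
  coeff of dx ∧ dz: -3*x - z
  coeff of dy ∧ dz: -2*x - 4*z
Step 2: Apply d again to each 2-form coefficient. The only possible 3-form in R^3 is dx ∧ dy ∧ dz, with coefficient
  ∂(coeff of dy∧dz)/∂x - ∂(coeff of dx∧dz)/∂y + ∂(coeff of dx∧dy)/∂z
  = ∂/∂x (-2*x - 4*z) - ∂/∂y (-3*x - z) + ∂/∂z (2*z).
Each of these terms simplifies to sums of mixed partials that cancel in pairs. The result is 0 (by equality of mixed partials for smooth functions — Schwarz / Clairaut).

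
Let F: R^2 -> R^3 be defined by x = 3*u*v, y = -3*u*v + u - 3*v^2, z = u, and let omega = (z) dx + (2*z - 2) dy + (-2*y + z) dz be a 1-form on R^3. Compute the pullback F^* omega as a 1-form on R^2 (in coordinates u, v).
F^* omega = (3*u*v + u + 6*v^2 + 6*v - 2) du + (-3*u^2 - 12*u*v + 6*u + 12*v) dv

Using F^*(f dg) = (f ∘ F) d(g ∘ F), substitute each coordinate x_i by F_i(u, v) in f_i, and replace dx_i by d F_i = (∂F_i/∂u) du + (∂F_i/∂v) dv.
  For the x component: f_1(F) = u; d F_1 = (3*v) du + (3*u) dv
  For the y component: f_2(F) = 2*u - 2; d F_2 = (1 - 3*v) du + (-3*u - 6*v) dv
  For the z component: f_3(F) = 6*u*v - u + 6*v^2; d F_3 = (1) du + (0) dv
Combining and collecting du, dv coefficients:
  coeff of du: 3*u*v + u + 6*v^2 + 6*v - 2
  coeff of dv: -3*u^2 - 12*u*v + 6*u + 12*v
F^* omega = (3*u*v + u + 6*v^2 + 6*v - 2) du + (-3*u^2 - 12*u*v + 6*u + 12*v) dv.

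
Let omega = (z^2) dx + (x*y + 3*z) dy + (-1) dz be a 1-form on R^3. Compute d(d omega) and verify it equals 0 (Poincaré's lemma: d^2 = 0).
d(d omega) = 0

Step 1: d omega = sum_{i<j} (∂f_j/∂x_i - ∂f_i/∂x_j) dx_i ∧ dx_j:
  coeff of dx ∧ dy: y
  coeff of dx ∧ dz: -2*z
  coeff of dy ∧ dz: -3
Step 2: Apply d again to each 2-form coefficient. The only possible 3-form in R^3 is dx ∧ dy ∧ dz, with coefficient
  ∂(coeff of dy∧dz)/∂x - ∂(coeff of dx∧dz)/∂y + ∂(coeff of dx∧dy)/∂z
  = ∂/∂x (-3) - ∂/∂y (-2*z) + ∂/∂z (y).
Each of these terms simplifies to sums of mixed partials that cancel in pairs. The result is 0 (by equality of mixed partials for smooth functions — Schwarz / Clairaut).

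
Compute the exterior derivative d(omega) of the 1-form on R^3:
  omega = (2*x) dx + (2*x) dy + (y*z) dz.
d(omega) = (2) dx ∧ dy + (z) dy ∧ dz

For a 1-form omega = sum_i f_i dx_i, the exterior derivative is
  d(omega) = sum_{i < j} (∂f_j/∂x_i - ∂f_i/∂x_j) dx_i ∧ dx_j.
  coefficient of dx ∧ dy: ∂f_2/∂x - ∂f_1/∂y = ∂(2*x)/∂x - ∂(2*x)/∂y = 2
  coefficient of dy ∧ dz: ∂f_3/∂y - ∂f_2/∂z = ∂(y*z)/∂y - ∂(2*x)/∂z = z
Assembling: d(omega) = (2) dx ∧ dy + (z) dy ∧ dz.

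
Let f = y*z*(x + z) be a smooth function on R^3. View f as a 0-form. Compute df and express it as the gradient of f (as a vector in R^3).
df = (y*z) dx + (z*(x + z)) dy + (y*(x + 2*z)) dz; grad f = (y*z, z*(x + z), y*(x + 2*z))

For a 0-form f, d f = (∂f/∂x) dx + (∂f/∂y) dy + (∂f/∂z) dz. The components of the vector representation are exactly the entries of grad f in Cartesian coordinates:
  ∂f/∂x = y*z
  ∂f/∂y = z*(x + z)
  ∂f/∂z = y*(x + 2*z).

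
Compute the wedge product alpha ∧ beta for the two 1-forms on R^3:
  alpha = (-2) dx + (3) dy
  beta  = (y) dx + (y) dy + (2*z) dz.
alpha ∧ beta = (-5*y) dx ∧ dy + (-4*z) dx ∧ dz + (6*z) dy ∧ dz

Distribute the wedge, using dx_i ∧ dx_j = -dx_j ∧ dx_i and dx_i ∧ dx_i = 0. For each pair (i, j) with i < j, the coefficient of dx_i ∧ dx_j in alpha ∧ beta is (alpha_i * beta_j - alpha_j * beta_i). Collecting: alpha ∧ beta = (-5*y) dx ∧ dy + (-4*z) dx ∧ dz + (6*z) dy ∧ dz.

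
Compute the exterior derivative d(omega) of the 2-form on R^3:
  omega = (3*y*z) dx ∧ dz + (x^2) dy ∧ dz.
d(omega) = (2*x - 3*z) dx ∧ dy ∧ dz

For a 2-form omega = sum_{i<j} g_{ij} dx_i ∧ dx_j, the exterior derivative is
  d(omega) = sum_{i<j} d(g_{ij}) ∧ dx_i ∧ dx_j = sum_{i<j, k} (∂g_{ij}/∂x_k) dx_k ∧ dx_i ∧ dx_j.
Expand each term, using dx_k ∧ dx_i ∧ dx_j = sgn(permutation) dx_{(a)} ∧ dx_{(b)} ∧ dx_{(c)} with (a < b < c) sorted:
  d(3*y*z) includes (∂/∂y)(3*y*z) dy = (3*z) dy, which multiplied by dx ∧ dz gives (-3*z) dx ∧ dy ∧ dz
  d(x^2) includes (∂/∂x)(x^2) dx = (2*x) dx, which multiplied by dy ∧ dz gives (2*x) dx ∧ dy ∧ dz
Collecting like 3-forms: d(omega) = (2*x - 3*z) dx ∧ dy ∧ dz.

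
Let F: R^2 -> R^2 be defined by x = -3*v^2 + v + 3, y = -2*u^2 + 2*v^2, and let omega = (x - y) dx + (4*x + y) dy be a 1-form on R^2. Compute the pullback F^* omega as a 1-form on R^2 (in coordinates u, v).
F^* omega = (8*u*(u^2 + 5*v^2 - 2*v - 6)) du + (-20*u^2*v + 2*u^2 - 10*v^3 + 5*v^2 + 31*v + 3) dv

Using F^*(f dg) = (f ∘ F) d(g ∘ F), substitute each coordinate x_i by F_i(u, v) in f_i, and replace dx_i by d F_i = (∂F_i/∂u) du + (∂F_i/∂v) dv.
  For the x component: f_1(F) = 2*u^2 - 5*v^2 + v + 3; d F_1 = (0) du + (1 - 6*v) dv
  For the y component: f_2(F) = -2*u^2 - 10*v^2 + 4*v + 12; d F_2 = (-4*u) du + (4*v) dv
Combining and collecting du, dv coefficients:
  coeff of du: 8*u*(u^2 + 5*v^2 - 2*v - 6)
  coeff of dv: -20*u^2*v + 2*u^2 - 10*v^3 + 5*v^2 + 31*v + 3
F^* omega = (8*u*(u^2 + 5*v^2 - 2*v - 6)) du + (-20*u^2*v + 2*u^2 - 10*v^3 + 5*v^2 + 31*v + 3) dv.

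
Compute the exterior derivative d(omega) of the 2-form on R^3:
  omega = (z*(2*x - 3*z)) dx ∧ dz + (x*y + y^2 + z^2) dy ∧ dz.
d(omega) = (y) dx ∧ dy ∧ dz

For a 2-form omega = sum_{i<j} g_{ij} dx_i ∧ dx_j, the exterior derivative is
  d(omega) = sum_{i<j} d(g_{ij}) ∧ dx_i ∧ dx_j = sum_{i<j, k} (∂g_{ij}/∂x_k) dx_k ∧ dx_i ∧ dx_j.
Expand each term, using dx_k ∧ dx_i ∧ dx_j = sgn(permutation) dx_{(a)} ∧ dx_{(b)} ∧ dx_{(c)} with (a < b < c) sorted:
  d(x*y + y^2 + z^2) includes (∂/∂x)(x*y + y^2 + z^2) dx = (y) dx, which multiplied by dy ∧ dz gives (y) dx ∧ dy ∧ dz
Collecting like 3-forms: d(omega) = (y) dx ∧ dy ∧ dz.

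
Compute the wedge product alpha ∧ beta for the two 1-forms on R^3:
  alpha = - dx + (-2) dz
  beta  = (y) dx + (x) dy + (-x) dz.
alpha ∧ beta = (-x) dx ∧ dy + (x + 2*y) dx ∧ dz + (2*x) dy ∧ dz

Distribute the wedge, using dx_i ∧ dx_j = -dx_j ∧ dx_i and dx_i ∧ dx_i = 0. For each pair (i, j) with i < j, the coefficient of dx_i ∧ dx_j in alpha ∧ beta is (alpha_i * beta_j - alpha_j * beta_i). Collecting: alpha ∧ beta = (-x) dx ∧ dy + (x + 2*y) dx ∧ dz + (2*x) dy ∧ dz.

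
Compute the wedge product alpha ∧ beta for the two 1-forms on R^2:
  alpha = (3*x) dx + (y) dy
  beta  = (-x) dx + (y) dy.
alpha ∧ beta = (4*x*y) dx ∧ dy

Distribute the wedge, using dx_i ∧ dx_j = -dx_j ∧ dx_i and dx_i ∧ dx_i = 0. For each pair (i, j) with i < j, the coefficient of dx_i ∧ dx_j in alpha ∧ beta is (alpha_i * beta_j - alpha_j * beta_i). Collecting: alpha ∧ beta = (4*x*y) dx ∧ dy.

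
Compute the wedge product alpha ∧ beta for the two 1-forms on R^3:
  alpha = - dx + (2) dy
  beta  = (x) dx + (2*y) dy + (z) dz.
alpha ∧ beta = (-2*x - 2*y) dx ∧ dy + (-z) dx ∧ dz + (2*z) dy ∧ dz

Distribute the wedge, using dx_i ∧ dx_j = -dx_j ∧ dx_i and dx_i ∧ dx_i = 0. For each pair (i, j) with i < j, the coefficient of dx_i ∧ dx_j in alpha ∧ beta is (alpha_i * beta_j - alpha_j * beta_i). Collecting: alpha ∧ beta = (-2*x - 2*y) dx ∧ dy + (-z) dx ∧ dz + (2*z) dy ∧ dz.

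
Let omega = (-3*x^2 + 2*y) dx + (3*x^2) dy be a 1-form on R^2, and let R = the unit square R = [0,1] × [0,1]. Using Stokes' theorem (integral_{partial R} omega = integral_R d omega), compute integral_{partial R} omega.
integral_(partial R) omega = 1

Stokes: integral_partial_R omega = integral_R d omega with d omega = (∂Q/∂x - ∂P/∂y) dx ∧ dy.
  ∂Q/∂x = 6*x
  ∂P/∂y = 2
  integrand = ∂Q/∂x - ∂P/∂y = 6*x - 2.
Integrating over R: integral_0^1 integral_0^1 (6*x - 2) dx dy = 1.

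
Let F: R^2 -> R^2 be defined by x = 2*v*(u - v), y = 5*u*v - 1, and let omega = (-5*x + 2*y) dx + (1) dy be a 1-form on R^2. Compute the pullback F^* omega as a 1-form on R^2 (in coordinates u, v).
F^* omega = (20*v^3 + v) du + (20*u*v^2 + u - 40*v^3 + 8*v) dv

Using F^*(f dg) = (f ∘ F) d(g ∘ F), substitute each coordinate x_i by F_i(u, v) in f_i, and replace dx_i by d F_i = (∂F_i/∂u) du + (∂F_i/∂v) dv.
  For the x component: f_1(F) = 10*v^2 - 2; d F_1 = (2*v) du + (2*u - 4*v) dv
  For the y component: f_2(F) = 1; d F_2 = (5*v) du + (5*u) dv
Combining and collecting du, dv coefficients:
  coeff of du: 20*v^3 + v
  coeff of dv: 20*u*v^2 + u - 40*v^3 + 8*v
F^* omega = (20*v^3 + v) du + (20*u*v^2 + u - 40*v^3 + 8*v) dv.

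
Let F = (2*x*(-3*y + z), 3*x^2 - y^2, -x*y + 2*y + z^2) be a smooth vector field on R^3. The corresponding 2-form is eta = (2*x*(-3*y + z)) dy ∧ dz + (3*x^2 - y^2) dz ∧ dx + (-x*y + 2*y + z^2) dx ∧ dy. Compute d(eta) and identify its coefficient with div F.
d(eta) = (-8*y + 4*z) dx ∧ dy ∧ dz; div F = -8*y + 4*z

For a 2-form in R^3 of the form above, applying d gives a 3-form with coefficient ∂P/∂x + ∂Q/∂y + ∂R/∂z:
  ∂P/∂x = -6*y + 2*z
  ∂Q/∂y = -2*y
  ∂R/∂z = 2*z
Sum = -8*y + 4*z, which is exactly div F.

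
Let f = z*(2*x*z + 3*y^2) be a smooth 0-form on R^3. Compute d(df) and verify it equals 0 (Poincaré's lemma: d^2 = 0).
d(df) = 0

Step 1: df = sum_i (∂f/∂x_i) dx_i = (2*z^2) dx + (6*y*z) dy + (4*x*z + 3*y^2) dz.
Step 2: Apply d again. Using the 1-form formula, the coefficient of dx ∧ dy in d(df) is ∂^2 f/∂x ∂y - ∂^2 f/∂y ∂x = (0) - (0) = 0 (equality of mixed partials for smooth f).
Similarly for dx ∧ dz and dy ∧ dz — all coefficients vanish. So d(df) = 0.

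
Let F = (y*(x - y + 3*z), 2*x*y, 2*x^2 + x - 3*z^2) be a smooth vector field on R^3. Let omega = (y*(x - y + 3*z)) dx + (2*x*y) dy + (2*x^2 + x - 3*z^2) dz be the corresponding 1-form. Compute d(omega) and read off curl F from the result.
d(omega) = (0) dy ∧ dz + (-4*x + 3*y - 1) dz ∧ dx + (-x + 4*y - 3*z) dx ∧ dy; curl F = (0, -4*x + 3*y - 1, -x + 4*y - 3*z)

d omega = sum_{i<j} (∂f_j/∂x_i - ∂f_i/∂x_j) dx_i ∧ dx_j. Under the identification (dy ∧ dz, dz ∧ dx, dx ∧ dy) ↔ (e_x, e_y, e_z), the coefficients are exactly the components of curl F. Compute:
  ∂R/∂y - ∂Q/∂z = (0) - (0) = 0
  ∂P/∂z - ∂R/∂x = (3*y) - (4*x + 1) = -4*x + 3*y - 1
  ∂Q/∂x - ∂P/∂y = (2*y) - (x - 2*y + 3*z) = -x + 4*y - 3*z.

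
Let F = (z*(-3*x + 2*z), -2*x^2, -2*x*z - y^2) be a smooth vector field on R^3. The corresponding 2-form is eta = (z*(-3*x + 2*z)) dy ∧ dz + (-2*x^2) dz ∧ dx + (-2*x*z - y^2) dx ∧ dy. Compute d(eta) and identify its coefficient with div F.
d(eta) = (-2*x - 3*z) dx ∧ dy ∧ dz; div F = -2*x - 3*z

For a 2-form in R^3 of the form above, applying d gives a 3-form with coefficient ∂P/∂x + ∂Q/∂y + ∂R/∂z:
  ∂P/∂x = -3*z
  ∂Q/∂y = 0
  ∂R/∂z = -2*x
Sum = -2*x - 3*z, which is exactly div F.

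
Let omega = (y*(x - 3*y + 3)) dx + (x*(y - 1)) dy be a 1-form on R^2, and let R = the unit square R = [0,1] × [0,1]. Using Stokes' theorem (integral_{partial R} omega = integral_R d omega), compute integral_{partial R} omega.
integral_(partial R) omega = -1

Stokes: integral_partial_R omega = integral_R d omega with d omega = (∂Q/∂x - ∂P/∂y) dx ∧ dy.
  ∂Q/∂x = y - 1
  ∂P/∂y = x - 6*y + 3
  integrand = ∂Q/∂x - ∂P/∂y = -x + 7*y - 4.
Integrating over R: integral_0^1 integral_0^1 (-x + 7*y - 4) dx dy = -1.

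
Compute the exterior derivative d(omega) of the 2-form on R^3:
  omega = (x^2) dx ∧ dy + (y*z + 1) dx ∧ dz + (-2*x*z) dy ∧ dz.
d(omega) = (-3*z) dx ∧ dy ∧ dz

For a 2-form omega = sum_{i<j} g_{ij} dx_i ∧ dx_j, the exterior derivative is
  d(omega) = sum_{i<j} d(g_{ij}) ∧ dx_i ∧ dx_j = sum_{i<j, k} (∂g_{ij}/∂x_k) dx_k ∧ dx_i ∧ dx_j.
Expand each term, using dx_k ∧ dx_i ∧ dx_j = sgn(permutation) dx_{(a)} ∧ dx_{(b)} ∧ dx_{(c)} with (a < b < c) sorted:
  d(y*z + 1) includes (∂/∂y)(y*z + 1) dy = (z) dy, which multiplied by dx ∧ dz gives (-z) dx ∧ dy ∧ dz
  d(-2*x*z) includes (∂/∂x)(-2*x*z) dx = (-2*z) dx, which multiplied by dy ∧ dz gives (-2*z) dx ∧ dy ∧ dz
Collecting like 3-forms: d(omega) = (-3*z) dx ∧ dy ∧ dz.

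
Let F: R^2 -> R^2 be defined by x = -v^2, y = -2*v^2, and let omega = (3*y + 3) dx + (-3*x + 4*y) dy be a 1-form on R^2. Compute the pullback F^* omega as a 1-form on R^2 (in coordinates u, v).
F^* omega = (32*v^3 - 6*v) dv

Using F^*(f dg) = (f ∘ F) d(g ∘ F), substitute each coordinate x_i by F_i(u, v) in f_i, and replace dx_i by d F_i = (∂F_i/∂u) du + (∂F_i/∂v) dv.
  For the x component: f_1(F) = 3 - 6*v^2; d F_1 = (0) du + (-2*v) dv
  For the y component: f_2(F) = -5*v^2; d F_2 = (0) du + (-4*v) dv
Combining and collecting du, dv coefficients:
  coeff of du: 0
  coeff of dv: 32*v^3 - 6*v
F^* omega = (32*v^3 - 6*v) dv.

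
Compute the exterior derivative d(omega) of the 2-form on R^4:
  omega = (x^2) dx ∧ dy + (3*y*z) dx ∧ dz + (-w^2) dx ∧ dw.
d(omega) = (-3*z) dx ∧ dy ∧ dz

For a 2-form omega = sum_{i<j} g_{ij} dx_i ∧ dx_j, the exterior derivative is
  d(omega) = sum_{i<j} d(g_{ij}) ∧ dx_i ∧ dx_j = sum_{i<j, k} (∂g_{ij}/∂x_k) dx_k ∧ dx_i ∧ dx_j.
Expand each term, using dx_k ∧ dx_i ∧ dx_j = sgn(permutation) dx_{(a)} ∧ dx_{(b)} ∧ dx_{(c)} with (a < b < c) sorted:
  d(3*y*z) includes (∂/∂y)(3*y*z) dy = (3*z) dy, which multiplied by dx ∧ dz gives (-3*z) dx ∧ dy ∧ dz
Collecting like 3-forms: d(omega) = (-3*z) dx ∧ dy ∧ dz.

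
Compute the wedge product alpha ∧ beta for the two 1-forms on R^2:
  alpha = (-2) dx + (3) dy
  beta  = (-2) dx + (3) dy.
alpha ∧ beta = 0

Distribute the wedge, using dx_i ∧ dx_j = -dx_j ∧ dx_i and dx_i ∧ dx_i = 0. For each pair (i, j) with i < j, the coefficient of dx_i ∧ dx_j in alpha ∧ beta is (alpha_i * beta_j - alpha_j * beta_i). Collecting: alpha ∧ beta = 0.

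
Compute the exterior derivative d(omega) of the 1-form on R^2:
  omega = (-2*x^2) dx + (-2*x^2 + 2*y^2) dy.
d(omega) = (-4*x) dx ∧ dy

For a 1-form omega = sum_i f_i dx_i, the exterior derivative is
  d(omega) = sum_{i < j} (∂f_j/∂x_i - ∂f_i/∂x_j) dx_i ∧ dx_j.
  coefficient of dx ∧ dy: ∂f_2/∂x - ∂f_1/∂y = ∂(-2*x^2 + 2*y^2)/∂x - ∂(-2*x^2)/∂y = -4*x
Assembling: d(omega) = (-4*x) dx ∧ dy.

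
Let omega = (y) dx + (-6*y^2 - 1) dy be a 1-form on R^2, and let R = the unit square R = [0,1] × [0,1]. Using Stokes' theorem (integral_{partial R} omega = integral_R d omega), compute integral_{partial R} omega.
integral_(partial R) omega = -1

Stokes: integral_partial_R omega = integral_R d omega with d omega = (∂Q/∂x - ∂P/∂y) dx ∧ dy.
  ∂Q/∂x = 0
  ∂P/∂y = 1
  integrand = ∂Q/∂x - ∂P/∂y = -1.
Integrating over R: integral_0^1 integral_0^1 (-1) dx dy = -1.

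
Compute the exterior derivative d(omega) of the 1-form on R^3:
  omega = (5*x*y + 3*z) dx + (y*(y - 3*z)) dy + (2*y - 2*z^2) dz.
d(omega) = (-5*x) dx ∧ dy + (-3) dx ∧ dz + (3*y + 2) dy ∧ dz

For a 1-form omega = sum_i f_i dx_i, the exterior derivative is
  d(omega) = sum_{i < j} (∂f_j/∂x_i - ∂f_i/∂x_j) dx_i ∧ dx_j.
  coefficient of dx ∧ dy: ∂f_2/∂x - ∂f_1/∂y = ∂(y*(y - 3*z))/∂x - ∂(5*x*y + 3*z)/∂y = -5*x
  coefficient of dx ∧ dz: ∂f_3/∂x - ∂f_1/∂z = ∂(2*y - 2*z^2)/∂x - ∂(5*x*y + 3*z)/∂z = -3
  coefficient of dy ∧ dz: ∂f_3/∂y - ∂f_2/∂z = ∂(2*y - 2*z^2)/∂y - ∂(y*(y - 3*z))/∂z = 3*y + 2
Assembling: d(omega) = (-5*x) dx ∧ dy + (-3) dx ∧ dz + (3*y + 2) dy ∧ dz.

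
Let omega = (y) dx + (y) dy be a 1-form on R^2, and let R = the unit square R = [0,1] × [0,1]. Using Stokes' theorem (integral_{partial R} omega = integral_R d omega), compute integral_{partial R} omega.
integral_(partial R) omega = -1

Stokes: integral_partial_R omega = integral_R d omega with d omega = (∂Q/∂x - ∂P/∂y) dx ∧ dy.
  ∂Q/∂x = 0
  ∂P/∂y = 1
  integrand = ∂Q/∂x - ∂P/∂y = -1.
Integrating over R: integral_0^1 integral_0^1 (-1) dx dy = -1.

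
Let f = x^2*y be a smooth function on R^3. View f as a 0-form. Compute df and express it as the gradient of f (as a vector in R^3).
df = (2*x*y) dx + (x^2) dy + (0) dz; grad f = (2*x*y, x^2, 0)

For a 0-form f, d f = (∂f/∂x) dx + (∂f/∂y) dy + (∂f/∂z) dz. The components of the vector representation are exactly the entries of grad f in Cartesian coordinates:
  ∂f/∂x = 2*x*y
  ∂f/∂y = x^2
  ∂f/∂z = 0.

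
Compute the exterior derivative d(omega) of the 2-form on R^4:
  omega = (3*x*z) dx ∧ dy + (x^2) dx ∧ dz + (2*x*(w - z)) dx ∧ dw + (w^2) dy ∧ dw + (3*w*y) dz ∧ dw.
d(omega) = (3*x) dx ∧ dy ∧ dz + (2*x) dx ∧ dz ∧ dw + (3*w) dy ∧ dz ∧ dw

For a 2-form omega = sum_{i<j} g_{ij} dx_i ∧ dx_j, the exterior derivative is
  d(omega) = sum_{i<j} d(g_{ij}) ∧ dx_i ∧ dx_j = sum_{i<j, k} (∂g_{ij}/∂x_k) dx_k ∧ dx_i ∧ dx_j.
Expand each term, using dx_k ∧ dx_i ∧ dx_j = sgn(permutation) dx_{(a)} ∧ dx_{(b)} ∧ dx_{(c)} with (a < b < c) sorted:
  d(3*x*z) includes (∂/∂z)(3*x*z) dz = (3*x) dz, which multiplied by dx ∧ dy gives (3*x) dx ∧ dy ∧ dz
  d(2*x*(w - z)) includes (∂/∂z)(2*x*(w - z)) dz = (-2*x) dz, which multiplied by dx ∧ dw gives (2*x) dx ∧ dz ∧ dw
  d(3*w*y) includes (∂/∂y)(3*w*y) dy = (3*w) dy, which multiplied by dz ∧ dw gives (3*w) dy ∧ dz ∧ dw
Collecting like 3-forms: d(omega) = (3*x) dx ∧ dy ∧ dz + (2*x) dx ∧ dz ∧ dw + (3*w) dy ∧ dz ∧ dw.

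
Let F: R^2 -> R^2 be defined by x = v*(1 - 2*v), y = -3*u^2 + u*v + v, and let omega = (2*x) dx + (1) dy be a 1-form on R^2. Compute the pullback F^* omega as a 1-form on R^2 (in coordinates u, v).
F^* omega = (-6*u + v) du + (u + 16*v^3 - 12*v^2 + 2*v + 1) dv

Using F^*(f dg) = (f ∘ F) d(g ∘ F), substitute each coordinate x_i by F_i(u, v) in f_i, and replace dx_i by d F_i = (∂F_i/∂u) du + (∂F_i/∂v) dv.
  For the x component: f_1(F) = 2*v*(1 - 2*v); d F_1 = (0) du + (1 - 4*v) dv
  For the y component: f_2(F) = 1; d F_2 = (-6*u + v) du + (u + 1) dv
Combining and collecting du, dv coefficients:
  coeff of du: -6*u + v
  coeff of dv: u + 16*v^3 - 12*v^2 + 2*v + 1
F^* omega = (-6*u + v) du + (u + 16*v^3 - 12*v^2 + 2*v + 1) dv.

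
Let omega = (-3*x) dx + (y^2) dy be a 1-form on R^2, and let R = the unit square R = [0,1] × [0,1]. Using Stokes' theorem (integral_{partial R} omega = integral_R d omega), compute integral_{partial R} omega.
integral_(partial R) omega = 0

Stokes: integral_partial_R omega = integral_R d omega with d omega = (∂Q/∂x - ∂P/∂y) dx ∧ dy.
  ∂Q/∂x = 0
  ∂P/∂y = 0
  integrand = ∂Q/∂x - ∂P/∂y = 0.
Integrating over R: integral_0^1 integral_0^1 (0) dx dy = 0.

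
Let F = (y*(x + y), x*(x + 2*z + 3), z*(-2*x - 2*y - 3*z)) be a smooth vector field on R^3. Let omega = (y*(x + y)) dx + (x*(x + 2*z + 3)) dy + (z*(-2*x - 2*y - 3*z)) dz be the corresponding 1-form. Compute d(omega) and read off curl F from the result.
d(omega) = (-2*x - 2*z) dy ∧ dz + (2*z) dz ∧ dx + (x - 2*y + 2*z + 3) dx ∧ dy; curl F = (-2*x - 2*z, 2*z, x - 2*y + 2*z + 3)

d omega = sum_{i<j} (∂f_j/∂x_i - ∂f_i/∂x_j) dx_i ∧ dx_j. Under the identification (dy ∧ dz, dz ∧ dx, dx ∧ dy) ↔ (e_x, e_y, e_z), the coefficients are exactly the components of curl F. Compute:
  ∂R/∂y - ∂Q/∂z = (-2*z) - (2*x) = -2*x - 2*z
  ∂P/∂z - ∂R/∂x = (0) - (-2*z) = 2*z
  ∂Q/∂x - ∂P/∂y = (2*x + 2*z + 3) - (x + 2*y) = x - 2*y + 2*z + 3.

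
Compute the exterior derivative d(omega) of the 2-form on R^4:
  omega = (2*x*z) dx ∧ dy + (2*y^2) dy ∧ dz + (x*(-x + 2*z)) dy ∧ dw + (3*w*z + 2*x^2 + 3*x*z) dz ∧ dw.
d(omega) = (2*x) dx ∧ dy ∧ dz + (-2*x + 2*z) dx ∧ dy ∧ dw + (-2*x) dy ∧ dz ∧ dw + (4*x + 3*z) dx ∧ dz ∧ dw

For a 2-form omega = sum_{i<j} g_{ij} dx_i ∧ dx_j, the exterior derivative is
  d(omega) = sum_{i<j} d(g_{ij}) ∧ dx_i ∧ dx_j = sum_{i<j, k} (∂g_{ij}/∂x_k) dx_k ∧ dx_i ∧ dx_j.
Expand each term, using dx_k ∧ dx_i ∧ dx_j = sgn(permutation) dx_{(a)} ∧ dx_{(b)} ∧ dx_{(c)} with (a < b < c) sorted:
  d(2*x*z) includes (∂/∂z)(2*x*z) dz = (2*x) dz, which multiplied by dx ∧ dy gives (2*x) dx ∧ dy ∧ dz
  d(x*(-x + 2*z)) includes (∂/∂x)(x*(-x + 2*z)) dx = (-2*x + 2*z) dx, which multiplied by dy ∧ dw gives (-2*x + 2*z) dx ∧ dy ∧ dw
  d(x*(-x + 2*z)) includes (∂/∂z)(x*(-x + 2*z)) dz = (2*x) dz, which multiplied by dy ∧ dw gives (-2*x) dy ∧ dz ∧ dw
  d(3*w*z + 2*x^2 + 3*x*z) includes (∂/∂x)(3*w*z + 2*x^2 + 3*x*z) dx = (4*x + 3*z) dx, which multiplied by dz ∧ dw gives (4*x + 3*z) dx ∧ dz ∧ dw
Collecting like 3-forms: d(omega) = (2*x) dx ∧ dy ∧ dz + (-2*x + 2*z) dx ∧ dy ∧ dw + (-2*x) dy ∧ dz ∧ dw + (4*x + 3*z) dx ∧ dz ∧ dw.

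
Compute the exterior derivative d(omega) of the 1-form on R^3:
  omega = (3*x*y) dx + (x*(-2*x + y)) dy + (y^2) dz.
d(omega) = (-7*x + y) dx ∧ dy + (2*y) dy ∧ dz

For a 1-form omega = sum_i f_i dx_i, the exterior derivative is
  d(omega) = sum_{i < j} (∂f_j/∂x_i - ∂f_i/∂x_j) dx_i ∧ dx_j.
  coefficient of dx ∧ dy: ∂f_2/∂x - ∂f_1/∂y = ∂(x*(-2*x + y))/∂x - ∂(3*x*y)/∂y = -7*x + y
  coefficient of dy ∧ dz: ∂f_3/∂y - ∂f_2/∂z = ∂(y^2)/∂y - ∂(x*(-2*x + y))/∂z = 2*y
Assembling: d(omega) = (-7*x + y) dx ∧ dy + (2*y) dy ∧ dz.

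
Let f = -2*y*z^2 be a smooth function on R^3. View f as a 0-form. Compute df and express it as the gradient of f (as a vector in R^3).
df = (0) dx + (-2*z^2) dy + (-4*y*z) dz; grad f = (0, -2*z^2, -4*y*z)

For a 0-form f, d f = (∂f/∂x) dx + (∂f/∂y) dy + (∂f/∂z) dz. The components of the vector representation are exactly the entries of grad f in Cartesian coordinates:
  ∂f/∂x = 0
  ∂f/∂y = -2*z^2
  ∂f/∂z = -4*y*z.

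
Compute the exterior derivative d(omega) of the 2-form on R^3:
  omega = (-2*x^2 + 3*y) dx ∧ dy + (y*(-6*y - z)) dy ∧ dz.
d(omega) = 0

For a 2-form omega = sum_{i<j} g_{ij} dx_i ∧ dx_j, the exterior derivative is
  d(omega) = sum_{i<j} d(g_{ij}) ∧ dx_i ∧ dx_j = sum_{i<j, k} (∂g_{ij}/∂x_k) dx_k ∧ dx_i ∧ dx_j.
Expand each term, using dx_k ∧ dx_i ∧ dx_j = sgn(permutation) dx_{(a)} ∧ dx_{(b)} ∧ dx_{(c)} with (a < b < c) sorted:

Collecting like 3-forms: d(omega) = 0.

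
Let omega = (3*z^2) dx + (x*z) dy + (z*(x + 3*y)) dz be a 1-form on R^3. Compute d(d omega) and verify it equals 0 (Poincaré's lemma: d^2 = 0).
d(d omega) = 0

Step 1: d omega = sum_{i<j} (∂f_j/∂x_i - ∂f_i/∂x_j) dx_i ∧ dx_j:
  coeff of dx ∧ dy: z
  coeff of dx ∧ dz: -5*z
  coeff of dy ∧ dz: -x + 3*z
Step 2: Apply d again to each 2-form coefficient. The only possible 3-form in R^3 is dx ∧ dy ∧ dz, with coefficient
  ∂(coeff of dy∧dz)/∂x - ∂(coeff of dx∧dz)/∂y + ∂(coeff of dx∧dy)/∂z
  = ∂/∂x (-x + 3*z) - ∂/∂y (-5*z) + ∂/∂z (z).
Each of these terms simplifies to sums of mixed partials that cancel in pairs. The result is 0 (by equality of mixed partials for smooth functions — Schwarz / Clairaut).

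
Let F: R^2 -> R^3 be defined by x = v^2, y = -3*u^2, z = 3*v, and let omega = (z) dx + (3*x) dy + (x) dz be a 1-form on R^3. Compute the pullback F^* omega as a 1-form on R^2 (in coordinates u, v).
F^* omega = (-18*u*v^2) du + (9*v^2) dv

Using F^*(f dg) = (f ∘ F) d(g ∘ F), substitute each coordinate x_i by F_i(u, v) in f_i, and replace dx_i by d F_i = (∂F_i/∂u) du + (∂F_i/∂v) dv.
  For the x component: f_1(F) = 3*v; d F_1 = (0) du + (2*v) dv
  For the y component: f_2(F) = 3*v^2; d F_2 = (-6*u) du + (0) dv
  For the z component: f_3(F) = v^2; d F_3 = (0) du + (3) dv
Combining and collecting du, dv coefficients:
  coeff of du: -18*u*v^2
  coeff of dv: 9*v^2
F^* omega = (-18*u*v^2) du + (9*v^2) dv.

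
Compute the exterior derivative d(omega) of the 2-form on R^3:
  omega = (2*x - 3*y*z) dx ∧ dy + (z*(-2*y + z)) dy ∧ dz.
d(omega) = (-3*y) dx ∧ dy ∧ dz

For a 2-form omega = sum_{i<j} g_{ij} dx_i ∧ dx_j, the exterior derivative is
  d(omega) = sum_{i<j} d(g_{ij}) ∧ dx_i ∧ dx_j = sum_{i<j, k} (∂g_{ij}/∂x_k) dx_k ∧ dx_i ∧ dx_j.
Expand each term, using dx_k ∧ dx_i ∧ dx_j = sgn(permutation) dx_{(a)} ∧ dx_{(b)} ∧ dx_{(c)} with (a < b < c) sorted:
  d(2*x - 3*y*z) includes (∂/∂z)(2*x - 3*y*z) dz = (-3*y) dz, which multiplied by dx ∧ dy gives (-3*y) dx ∧ dy ∧ dz
Collecting like 3-forms: d(omega) = (-3*y) dx ∧ dy ∧ dz.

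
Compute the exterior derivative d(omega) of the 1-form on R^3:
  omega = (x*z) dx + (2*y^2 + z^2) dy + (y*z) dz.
d(omega) = (-x) dx ∧ dz + (-z) dy ∧ dz

For a 1-form omega = sum_i f_i dx_i, the exterior derivative is
  d(omega) = sum_{i < j} (∂f_j/∂x_i - ∂f_i/∂x_j) dx_i ∧ dx_j.
  coefficient of dx ∧ dz: ∂f_3/∂x - ∂f_1/∂z = ∂(y*z)/∂x - ∂(x*z)/∂z = -x
  coefficient of dy ∧ dz: ∂f_3/∂y - ∂f_2/∂z = ∂(y*z)/∂y - ∂(2*y^2 + z^2)/∂z = -z
Assembling: d(omega) = (-x) dx ∧ dz + (-z) dy ∧ dz.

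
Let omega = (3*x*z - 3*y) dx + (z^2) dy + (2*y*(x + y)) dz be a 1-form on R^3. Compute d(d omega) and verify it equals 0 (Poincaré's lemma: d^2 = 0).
d(d omega) = 0

Step 1: d omega = sum_{i<j} (∂f_j/∂x_i - ∂f_i/∂x_j) dx_i ∧ dx_j:
  coeff of dx ∧ dy: 3
  coeff of dx ∧ dz: -3*x + 2*y
  coeff of dy ∧ dz: 2*x + 4*y - 2*z
Step 2: Apply d again to each 2-form coefficient. The only possible 3-form in R^3 is dx ∧ dy ∧ dz, with coefficient
  ∂(coeff of dy∧dz)/∂x - ∂(coeff of dx∧dz)/∂y + ∂(coeff of dx∧dy)/∂z
  = ∂/∂x (2*x + 4*y - 2*z) - ∂/∂y (-3*x + 2*y) + ∂/∂z (3).
Each of these terms simplifies to sums of mixed partials that cancel in pairs. The result is 0 (by equality of mixed partials for smooth functions — Schwarz / Clairaut).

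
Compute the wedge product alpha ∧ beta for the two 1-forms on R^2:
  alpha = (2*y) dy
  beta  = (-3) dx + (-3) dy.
alpha ∧ beta = (6*y) dx ∧ dy

Distribute the wedge, using dx_i ∧ dx_j = -dx_j ∧ dx_i and dx_i ∧ dx_i = 0. For each pair (i, j) with i < j, the coefficient of dx_i ∧ dx_j in alpha ∧ beta is (alpha_i * beta_j - alpha_j * beta_i). Collecting: alpha ∧ beta = (6*y) dx ∧ dy.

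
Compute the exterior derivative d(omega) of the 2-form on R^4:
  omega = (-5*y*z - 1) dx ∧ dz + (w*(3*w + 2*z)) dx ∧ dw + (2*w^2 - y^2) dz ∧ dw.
d(omega) = (5*z) dx ∧ dy ∧ dz + (-2*w) dx ∧ dz ∧ dw + (-2*y) dy ∧ dz ∧ dw

For a 2-form omega = sum_{i<j} g_{ij} dx_i ∧ dx_j, the exterior derivative is
  d(omega) = sum_{i<j} d(g_{ij}) ∧ dx_i ∧ dx_j = sum_{i<j, k} (∂g_{ij}/∂x_k) dx_k ∧ dx_i ∧ dx_j.
Expand each term, using dx_k ∧ dx_i ∧ dx_j = sgn(permutation) dx_{(a)} ∧ dx_{(b)} ∧ dx_{(c)} with (a < b < c) sorted:
  d(-5*y*z - 1) includes (∂/∂y)(-5*y*z - 1) dy = (-5*z) dy, which multiplied by dx ∧ dz gives (5*z) dx ∧ dy ∧ dz
  d(w*(3*w + 2*z)) includes (∂/∂z)(w*(3*w + 2*z)) dz = (2*w) dz, which multiplied by dx ∧ dw gives (-2*w) dx ∧ dz ∧ dw
  d(2*w^2 - y^2) includes (∂/∂y)(2*w^2 - y^2) dy = (-2*y) dy, which multiplied by dz ∧ dw gives (-2*y) dy ∧ dz ∧ dw
Collecting like 3-forms: d(omega) = (5*z) dx ∧ dy ∧ dz + (-2*w) dx ∧ dz ∧ dw + (-2*y) dy ∧ dz ∧ dw.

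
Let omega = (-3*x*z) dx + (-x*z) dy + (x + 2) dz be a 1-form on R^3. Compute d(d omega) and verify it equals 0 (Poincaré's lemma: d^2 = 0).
d(d omega) = 0

Step 1: d omega = sum_{i<j} (∂f_j/∂x_i - ∂f_i/∂x_j) dx_i ∧ dx_j:
  coeff of dx ∧ dy: -z
  coeff of dx ∧ dz: 3*x + 1
  coeff of dy ∧ dz: x
Step 2: Apply d again to each 2-form coefficient. The only possible 3-form in R^3 is dx ∧ dy ∧ dz, with coefficient
  ∂(coeff of dy∧dz)/∂x - ∂(coeff of dx∧dz)/∂y + ∂(coeff of dx∧dy)/∂z
  = ∂/∂x (x) - ∂/∂y (3*x + 1) + ∂/∂z (-z).
Each of these terms simplifies to sums of mixed partials that cancel in pairs. The result is 0 (by equality of mixed partials for smooth functions — Schwarz / Clairaut).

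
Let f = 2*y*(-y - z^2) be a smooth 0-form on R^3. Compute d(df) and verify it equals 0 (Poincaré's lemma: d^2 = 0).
d(df) = 0

Step 1: df = sum_i (∂f/∂x_i) dx_i = (0) dx + (-4*y - 2*z^2) dy + (-4*y*z) dz.
Step 2: Apply d again. Using the 1-form formula, the coefficient of dx ∧ dy in d(df) is ∂^2 f/∂x ∂y - ∂^2 f/∂y ∂x = (0) - (0) = 0 (equality of mixed partials for smooth f).
Similarly for dx ∧ dz and dy ∧ dz — all coefficients vanish. So d(df) = 0.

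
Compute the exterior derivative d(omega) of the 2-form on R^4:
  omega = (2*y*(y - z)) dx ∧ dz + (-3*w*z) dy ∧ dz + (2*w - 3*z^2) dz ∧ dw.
d(omega) = (-4*y + 2*z) dx ∧ dy ∧ dz + (-3*z) dy ∧ dz ∧ dw

For a 2-form omega = sum_{i<j} g_{ij} dx_i ∧ dx_j, the exterior derivative is
  d(omega) = sum_{i<j} d(g_{ij}) ∧ dx_i ∧ dx_j = sum_{i<j, k} (∂g_{ij}/∂x_k) dx_k ∧ dx_i ∧ dx_j.
Expand each term, using dx_k ∧ dx_i ∧ dx_j = sgn(permutation) dx_{(a)} ∧ dx_{(b)} ∧ dx_{(c)} with (a < b < c) sorted:
  d(2*y*(y - z)) includes (∂/∂y)(2*y*(y - z)) dy = (4*y - 2*z) dy, which multiplied by dx ∧ dz gives (-4*y + 2*z) dx ∧ dy ∧ dz
  d(-3*w*z) includes (∂/∂w)(-3*w*z) dw = (-3*z) dw, which multiplied by dy ∧ dz gives (-3*z) dy ∧ dz ∧ dw
Collecting like 3-forms: d(omega) = (-4*y + 2*z) dx ∧ dy ∧ dz + (-3*z) dy ∧ dz ∧ dw.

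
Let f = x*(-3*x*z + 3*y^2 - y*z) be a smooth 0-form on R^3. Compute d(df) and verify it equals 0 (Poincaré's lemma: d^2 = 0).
d(df) = 0

Step 1: df = sum_i (∂f/∂x_i) dx_i = (-6*x*z + 3*y^2 - y*z) dx + (x*(6*y - z)) dy + (x*(-3*x - y)) dz.
Step 2: Apply d again. Using the 1-form formula, the coefficient of dx ∧ dy in d(df) is ∂^2 f/∂x ∂y - ∂^2 f/∂y ∂x = (6*y - z) - (6*y - z) = 0 (equality of mixed partials for smooth f).
Similarly for dx ∧ dz and dy ∧ dz — all coefficients vanish. So d(df) = 0.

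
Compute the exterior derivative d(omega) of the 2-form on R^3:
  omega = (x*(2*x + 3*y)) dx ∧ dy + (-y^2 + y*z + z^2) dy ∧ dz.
d(omega) = 0

For a 2-form omega = sum_{i<j} g_{ij} dx_i ∧ dx_j, the exterior derivative is
  d(omega) = sum_{i<j} d(g_{ij}) ∧ dx_i ∧ dx_j = sum_{i<j, k} (∂g_{ij}/∂x_k) dx_k ∧ dx_i ∧ dx_j.
Expand each term, using dx_k ∧ dx_i ∧ dx_j = sgn(permutation) dx_{(a)} ∧ dx_{(b)} ∧ dx_{(c)} with (a < b < c) sorted:

Collecting like 3-forms: d(omega) = 0.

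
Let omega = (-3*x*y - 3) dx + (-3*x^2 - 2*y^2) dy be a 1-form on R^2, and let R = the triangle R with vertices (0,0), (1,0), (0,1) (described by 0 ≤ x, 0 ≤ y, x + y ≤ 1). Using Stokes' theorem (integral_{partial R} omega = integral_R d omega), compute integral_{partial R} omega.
integral_(partial R) omega = -1/2

Stokes: integral_partial_R omega = integral_R d omega with d omega = (∂Q/∂x - ∂P/∂y) dx ∧ dy.
  ∂Q/∂x = -6*x
  ∂P/∂y = -3*x
  integrand = ∂Q/∂x - ∂P/∂y = -3*x.
Integrating over R: integral_0^1 integral_0^{1-x} (-3*x) dy dx = -1/2.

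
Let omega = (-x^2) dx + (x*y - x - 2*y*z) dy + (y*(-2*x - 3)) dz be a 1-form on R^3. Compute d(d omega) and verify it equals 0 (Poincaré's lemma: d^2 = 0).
d(d omega) = 0

Step 1: d omega = sum_{i<j} (∂f_j/∂x_i - ∂f_i/∂x_j) dx_i ∧ dx_j:
  coeff of dx ∧ dy: y - 1
  coeff of dx ∧ dz: -2*y
  coeff of dy ∧ dz: -2*x + 2*y - 3
Step 2: Apply d again to each 2-form coefficient. The only possible 3-form in R^3 is dx ∧ dy ∧ dz, with coefficient
  ∂(coeff of dy∧dz)/∂x - ∂(coeff of dx∧dz)/∂y + ∂(coeff of dx∧dy)/∂z
  = ∂/∂x (-2*x + 2*y - 3) - ∂/∂y (-2*y) + ∂/∂z (y - 1).
Each of these terms simplifies to sums of mixed partials that cancel in pairs. The result is 0 (by equality of mixed partials for smooth functions — Schwarz / Clairaut).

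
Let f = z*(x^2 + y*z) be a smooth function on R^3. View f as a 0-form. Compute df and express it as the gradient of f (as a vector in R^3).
df = (2*x*z) dx + (z^2) dy + (x^2 + 2*y*z) dz; grad f = (2*x*z, z^2, x^2 + 2*y*z)

For a 0-form f, d f = (∂f/∂x) dx + (∂f/∂y) dy + (∂f/∂z) dz. The components of the vector representation are exactly the entries of grad f in Cartesian coordinates:
  ∂f/∂x = 2*x*z
  ∂f/∂y = z^2
  ∂f/∂z = x^2 + 2*y*z.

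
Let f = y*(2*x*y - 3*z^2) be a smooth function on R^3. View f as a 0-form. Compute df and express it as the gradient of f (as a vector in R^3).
df = (2*y^2) dx + (4*x*y - 3*z^2) dy + (-6*y*z) dz; grad f = (2*y^2, 4*x*y - 3*z^2, -6*y*z)

For a 0-form f, d f = (∂f/∂x) dx + (∂f/∂y) dy + (∂f/∂z) dz. The components of the vector representation are exactly the entries of grad f in Cartesian coordinates:
  ∂f/∂x = 2*y^2
  ∂f/∂y = 4*x*y - 3*z^2
  ∂f/∂z = -6*y*z.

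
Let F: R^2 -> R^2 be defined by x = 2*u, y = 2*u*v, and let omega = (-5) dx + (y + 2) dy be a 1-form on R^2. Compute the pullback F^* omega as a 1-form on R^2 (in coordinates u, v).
F^* omega = (4*u*v^2 + 4*v - 10) du + (4*u*(u*v + 1)) dv

Using F^*(f dg) = (f ∘ F) d(g ∘ F), substitute each coordinate x_i by F_i(u, v) in f_i, and replace dx_i by d F_i = (∂F_i/∂u) du + (∂F_i/∂v) dv.
  For the x component: f_1(F) = -5; d F_1 = (2) du + (0) dv
  For the y component: f_2(F) = 2*u*v + 2; d F_2 = (2*v) du + (2*u) dv
Combining and collecting du, dv coefficients:
  coeff of du: 4*u*v^2 + 4*v - 10
  coeff of dv: 4*u*(u*v + 1)
F^* omega = (4*u*v^2 + 4*v - 10) du + (4*u*(u*v + 1)) dv.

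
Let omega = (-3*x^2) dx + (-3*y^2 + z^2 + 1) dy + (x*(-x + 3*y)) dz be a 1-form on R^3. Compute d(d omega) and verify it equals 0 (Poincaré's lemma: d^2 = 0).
d(d omega) = 0

Step 1: d omega = sum_{i<j} (∂f_j/∂x_i - ∂f_i/∂x_j) dx_i ∧ dx_j:
  coeff of dx ∧ dy: 0
  coeff of dx ∧ dz: -2*x + 3*y
  coeff of dy ∧ dz: 3*x - 2*z
Step 2: Apply d again to each 2-form coefficient. The only possible 3-form in R^3 is dx ∧ dy ∧ dz, with coefficient
  ∂(coeff of dy∧dz)/∂x - ∂(coeff of dx∧dz)/∂y + ∂(coeff of dx∧dy)/∂z
  = ∂/∂x (3*x - 2*z) - ∂/∂y (-2*x + 3*y) + ∂/∂z (0).
Each of these terms simplifies to sums of mixed partials that cancel in pairs. The result is 0 (by equality of mixed partials for smooth functions — Schwarz / Clairaut).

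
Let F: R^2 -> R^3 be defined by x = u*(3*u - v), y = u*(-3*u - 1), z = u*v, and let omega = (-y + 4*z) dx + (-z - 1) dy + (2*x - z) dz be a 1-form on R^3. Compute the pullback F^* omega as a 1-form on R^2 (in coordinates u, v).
F^* omega = (18*u^3 + 33*u^2*v + 6*u^2 - 7*u*v^2 + 6*u + 1) du + (u^2*(3*u - 7*v - 1)) dv

Using F^*(f dg) = (f ∘ F) d(g ∘ F), substitute each coordinate x_i by F_i(u, v) in f_i, and replace dx_i by d F_i = (∂F_i/∂u) du + (∂F_i/∂v) dv.
  For the x component: f_1(F) = u*(3*u + 4*v + 1); d F_1 = (6*u - v) du + (-u) dv
  For the y component: f_2(F) = -u*v - 1; d F_2 = (-6*u - 1) du + (0) dv
  For the z component: f_3(F) = 3*u*(2*u - v); d F_3 = (v) du + (u) dv
Combining and collecting du, dv coefficients:
  coeff of du: 18*u^3 + 33*u^2*v + 6*u^2 - 7*u*v^2 + 6*u + 1
  coeff of dv: u^2*(3*u - 7*v - 1)
F^* omega = (18*u^3 + 33*u^2*v + 6*u^2 - 7*u*v^2 + 6*u + 1) du + (u^2*(3*u - 7*v - 1)) dv.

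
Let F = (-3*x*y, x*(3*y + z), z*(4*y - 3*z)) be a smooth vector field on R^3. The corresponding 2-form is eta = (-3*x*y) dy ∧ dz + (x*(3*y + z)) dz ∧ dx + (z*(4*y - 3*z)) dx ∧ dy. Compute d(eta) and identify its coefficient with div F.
d(eta) = (3*x + y - 6*z) dx ∧ dy ∧ dz; div F = 3*x + y - 6*z

For a 2-form in R^3 of the form above, applying d gives a 3-form with coefficient ∂P/∂x + ∂Q/∂y + ∂R/∂z:
  ∂P/∂x = -3*y
  ∂Q/∂y = 3*x
  ∂R/∂z = 4*y - 6*z
Sum = 3*x + y - 6*z, which is exactly div F.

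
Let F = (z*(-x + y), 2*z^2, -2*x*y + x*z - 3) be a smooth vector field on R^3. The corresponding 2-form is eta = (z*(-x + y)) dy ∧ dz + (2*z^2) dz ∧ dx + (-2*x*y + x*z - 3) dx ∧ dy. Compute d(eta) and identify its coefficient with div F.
d(eta) = (x - z) dx ∧ dy ∧ dz; div F = x - z

For a 2-form in R^3 of the form above, applying d gives a 3-form with coefficient ∂P/∂x + ∂Q/∂y + ∂R/∂z:
  ∂P/∂x = -z
  ∂Q/∂y = 0
  ∂R/∂z = x
Sum = x - z, which is exactly div F.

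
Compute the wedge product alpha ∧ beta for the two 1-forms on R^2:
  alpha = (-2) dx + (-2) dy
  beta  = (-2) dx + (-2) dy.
alpha ∧ beta = 0

Distribute the wedge, using dx_i ∧ dx_j = -dx_j ∧ dx_i and dx_i ∧ dx_i = 0. For each pair (i, j) with i < j, the coefficient of dx_i ∧ dx_j in alpha ∧ beta is (alpha_i * beta_j - alpha_j * beta_i). Collecting: alpha ∧ beta = 0.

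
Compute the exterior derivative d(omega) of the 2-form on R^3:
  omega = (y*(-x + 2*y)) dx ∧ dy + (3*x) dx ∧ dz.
d(omega) = 0

For a 2-form omega = sum_{i<j} g_{ij} dx_i ∧ dx_j, the exterior derivative is
  d(omega) = sum_{i<j} d(g_{ij}) ∧ dx_i ∧ dx_j = sum_{i<j, k} (∂g_{ij}/∂x_k) dx_k ∧ dx_i ∧ dx_j.
Expand each term, using dx_k ∧ dx_i ∧ dx_j = sgn(permutation) dx_{(a)} ∧ dx_{(b)} ∧ dx_{(c)} with (a < b < c) sorted:

Collecting like 3-forms: d(omega) = 0.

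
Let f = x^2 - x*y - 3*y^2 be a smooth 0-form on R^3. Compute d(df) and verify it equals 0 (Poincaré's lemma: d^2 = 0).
d(df) = 0

Step 1: df = sum_i (∂f/∂x_i) dx_i = (2*x - y) dx + (-x - 6*y) dy + (0) dz.
Step 2: Apply d again. Using the 1-form formula, the coefficient of dx ∧ dy in d(df) is ∂^2 f/∂x ∂y - ∂^2 f/∂y ∂x = (-1) - (-1) = 0 (equality of mixed partials for smooth f).
Similarly for dx ∧ dz and dy ∧ dz — all coefficients vanish. So d(df) = 0.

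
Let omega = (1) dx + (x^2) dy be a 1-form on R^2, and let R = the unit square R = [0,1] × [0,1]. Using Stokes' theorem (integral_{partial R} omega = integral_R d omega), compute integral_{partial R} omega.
integral_(partial R) omega = 1

Stokes: integral_partial_R omega = integral_R d omega with d omega = (∂Q/∂x - ∂P/∂y) dx ∧ dy.
  ∂Q/∂x = 2*x
  ∂P/∂y = 0
  integrand = ∂Q/∂x - ∂P/∂y = 2*x.
Integrating over R: integral_0^1 integral_0^1 (2*x) dx dy = 1.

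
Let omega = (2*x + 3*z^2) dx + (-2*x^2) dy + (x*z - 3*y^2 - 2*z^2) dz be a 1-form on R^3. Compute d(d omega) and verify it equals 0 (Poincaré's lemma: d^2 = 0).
d(d omega) = 0

Step 1: d omega = sum_{i<j} (∂f_j/∂x_i - ∂f_i/∂x_j) dx_i ∧ dx_j:
  coeff of dx ∧ dy: -4*x
  coeff of dx ∧ dz: -5*z
  coeff of dy ∧ dz: -6*y
Step 2: Apply d again to each 2-form coefficient. The only possible 3-form in R^3 is dx ∧ dy ∧ dz, with coefficient
  ∂(coeff of dy∧dz)/∂x - ∂(coeff of dx∧dz)/∂y + ∂(coeff of dx∧dy)/∂z
  = ∂/∂x (-6*y) - ∂/∂y (-5*z) + ∂/∂z (-4*x).
Each of these terms simplifies to sums of mixed partials that cancel in pairs. The result is 0 (by equality of mixed partials for smooth functions — Schwarz / Clairaut).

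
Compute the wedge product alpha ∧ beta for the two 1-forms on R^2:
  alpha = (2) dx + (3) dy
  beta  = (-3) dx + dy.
alpha ∧ beta = (11) dx ∧ dy

Distribute the wedge, using dx_i ∧ dx_j = -dx_j ∧ dx_i and dx_i ∧ dx_i = 0. For each pair (i, j) with i < j, the coefficient of dx_i ∧ dx_j in alpha ∧ beta is (alpha_i * beta_j - alpha_j * beta_i). Collecting: alpha ∧ beta = (11) dx ∧ dy.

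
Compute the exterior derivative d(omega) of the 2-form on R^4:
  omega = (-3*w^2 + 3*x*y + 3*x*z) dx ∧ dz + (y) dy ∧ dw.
d(omega) = (-3*x) dx ∧ dy ∧ dz + (-6*w) dx ∧ dz ∧ dw

For a 2-form omega = sum_{i<j} g_{ij} dx_i ∧ dx_j, the exterior derivative is
  d(omega) = sum_{i<j} d(g_{ij}) ∧ dx_i ∧ dx_j = sum_{i<j, k} (∂g_{ij}/∂x_k) dx_k ∧ dx_i ∧ dx_j.
Expand each term, using dx_k ∧ dx_i ∧ dx_j = sgn(permutation) dx_{(a)} ∧ dx_{(b)} ∧ dx_{(c)} with (a < b < c) sorted:
  d(-3*w^2 + 3*x*y + 3*x*z) includes (∂/∂y)(-3*w^2 + 3*x*y + 3*x*z) dy = (3*x) dy, which multiplied by dx ∧ dz gives (-3*x) dx ∧ dy ∧ dz
  d(-3*w^2 + 3*x*y + 3*x*z) includes (∂/∂w)(-3*w^2 + 3*x*y + 3*x*z) dw = (-6*w) dw, which multiplied by dx ∧ dz gives (-6*w) dx ∧ dz ∧ dw
Collecting like 3-forms: d(omega) = (-3*x) dx ∧ dy ∧ dz + (-6*w) dx ∧ dz ∧ dw.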